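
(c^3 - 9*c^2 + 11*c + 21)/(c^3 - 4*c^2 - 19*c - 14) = (c - 3)/(c + 2)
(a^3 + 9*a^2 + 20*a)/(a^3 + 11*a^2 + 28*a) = (a + 5)/(a + 7)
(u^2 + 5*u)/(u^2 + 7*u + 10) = u/(u + 2)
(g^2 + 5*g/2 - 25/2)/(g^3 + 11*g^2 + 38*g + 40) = (g - 5/2)/(g^2 + 6*g + 8)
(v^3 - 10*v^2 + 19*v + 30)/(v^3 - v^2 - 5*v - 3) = (v^2 - 11*v + 30)/(v^2 - 2*v - 3)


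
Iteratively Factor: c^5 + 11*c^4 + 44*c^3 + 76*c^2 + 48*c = (c + 2)*(c^4 + 9*c^3 + 26*c^2 + 24*c) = c*(c + 2)*(c^3 + 9*c^2 + 26*c + 24) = c*(c + 2)^2*(c^2 + 7*c + 12) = c*(c + 2)^2*(c + 4)*(c + 3)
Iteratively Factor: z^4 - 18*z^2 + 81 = (z - 3)*(z^3 + 3*z^2 - 9*z - 27) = (z - 3)^2*(z^2 + 6*z + 9) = (z - 3)^2*(z + 3)*(z + 3)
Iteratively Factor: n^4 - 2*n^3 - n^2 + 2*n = (n + 1)*(n^3 - 3*n^2 + 2*n) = (n - 2)*(n + 1)*(n^2 - n) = (n - 2)*(n - 1)*(n + 1)*(n)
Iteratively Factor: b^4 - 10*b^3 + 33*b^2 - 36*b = (b)*(b^3 - 10*b^2 + 33*b - 36) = b*(b - 3)*(b^2 - 7*b + 12) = b*(b - 3)^2*(b - 4)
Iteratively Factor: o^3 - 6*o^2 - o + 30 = (o - 3)*(o^2 - 3*o - 10) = (o - 5)*(o - 3)*(o + 2)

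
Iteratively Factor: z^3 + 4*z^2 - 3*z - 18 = (z + 3)*(z^2 + z - 6) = (z + 3)^2*(z - 2)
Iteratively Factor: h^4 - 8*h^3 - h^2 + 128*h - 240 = (h + 4)*(h^3 - 12*h^2 + 47*h - 60) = (h - 5)*(h + 4)*(h^2 - 7*h + 12) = (h - 5)*(h - 4)*(h + 4)*(h - 3)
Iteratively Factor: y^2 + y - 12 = (y + 4)*(y - 3)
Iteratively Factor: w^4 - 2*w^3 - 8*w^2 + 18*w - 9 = (w - 1)*(w^3 - w^2 - 9*w + 9) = (w - 1)*(w + 3)*(w^2 - 4*w + 3) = (w - 1)^2*(w + 3)*(w - 3)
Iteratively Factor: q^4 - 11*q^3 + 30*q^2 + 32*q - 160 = (q - 4)*(q^3 - 7*q^2 + 2*q + 40) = (q - 4)*(q + 2)*(q^2 - 9*q + 20) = (q - 4)^2*(q + 2)*(q - 5)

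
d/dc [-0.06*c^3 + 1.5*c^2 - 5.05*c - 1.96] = -0.18*c^2 + 3.0*c - 5.05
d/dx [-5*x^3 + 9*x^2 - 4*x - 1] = -15*x^2 + 18*x - 4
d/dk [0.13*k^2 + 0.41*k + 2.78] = 0.26*k + 0.41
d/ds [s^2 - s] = 2*s - 1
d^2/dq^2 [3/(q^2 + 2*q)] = 6*(-q*(q + 2) + 4*(q + 1)^2)/(q^3*(q + 2)^3)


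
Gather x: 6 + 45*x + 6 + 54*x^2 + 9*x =54*x^2 + 54*x + 12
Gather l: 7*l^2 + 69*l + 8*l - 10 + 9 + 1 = 7*l^2 + 77*l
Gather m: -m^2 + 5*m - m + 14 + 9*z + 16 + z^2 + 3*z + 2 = -m^2 + 4*m + z^2 + 12*z + 32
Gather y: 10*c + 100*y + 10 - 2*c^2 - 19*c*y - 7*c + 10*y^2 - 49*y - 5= -2*c^2 + 3*c + 10*y^2 + y*(51 - 19*c) + 5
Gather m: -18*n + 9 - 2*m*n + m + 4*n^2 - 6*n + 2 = m*(1 - 2*n) + 4*n^2 - 24*n + 11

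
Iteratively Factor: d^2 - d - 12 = (d - 4)*(d + 3)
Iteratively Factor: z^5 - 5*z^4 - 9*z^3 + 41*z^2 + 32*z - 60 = (z - 1)*(z^4 - 4*z^3 - 13*z^2 + 28*z + 60) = (z - 1)*(z + 2)*(z^3 - 6*z^2 - z + 30) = (z - 5)*(z - 1)*(z + 2)*(z^2 - z - 6) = (z - 5)*(z - 1)*(z + 2)^2*(z - 3)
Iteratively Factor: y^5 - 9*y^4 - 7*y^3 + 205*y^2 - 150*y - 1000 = (y - 5)*(y^4 - 4*y^3 - 27*y^2 + 70*y + 200) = (y - 5)^2*(y^3 + y^2 - 22*y - 40) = (y - 5)^2*(y + 4)*(y^2 - 3*y - 10) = (y - 5)^3*(y + 4)*(y + 2)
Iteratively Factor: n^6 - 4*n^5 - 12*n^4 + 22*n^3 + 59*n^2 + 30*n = (n + 1)*(n^5 - 5*n^4 - 7*n^3 + 29*n^2 + 30*n) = (n - 3)*(n + 1)*(n^4 - 2*n^3 - 13*n^2 - 10*n) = (n - 3)*(n + 1)*(n + 2)*(n^3 - 4*n^2 - 5*n) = (n - 3)*(n + 1)^2*(n + 2)*(n^2 - 5*n) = n*(n - 3)*(n + 1)^2*(n + 2)*(n - 5)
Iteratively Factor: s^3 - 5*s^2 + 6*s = (s - 3)*(s^2 - 2*s) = s*(s - 3)*(s - 2)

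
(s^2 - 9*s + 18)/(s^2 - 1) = (s^2 - 9*s + 18)/(s^2 - 1)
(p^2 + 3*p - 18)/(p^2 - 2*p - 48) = (p - 3)/(p - 8)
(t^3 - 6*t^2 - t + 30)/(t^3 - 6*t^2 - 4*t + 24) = (t^2 - 8*t + 15)/(t^2 - 8*t + 12)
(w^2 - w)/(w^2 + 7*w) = (w - 1)/(w + 7)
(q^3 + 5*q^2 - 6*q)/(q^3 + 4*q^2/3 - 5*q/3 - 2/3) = 3*q*(q + 6)/(3*q^2 + 7*q + 2)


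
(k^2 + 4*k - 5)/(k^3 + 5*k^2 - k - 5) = 1/(k + 1)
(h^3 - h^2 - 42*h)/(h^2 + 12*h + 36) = h*(h - 7)/(h + 6)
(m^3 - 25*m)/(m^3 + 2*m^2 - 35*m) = (m + 5)/(m + 7)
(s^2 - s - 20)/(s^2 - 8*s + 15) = (s + 4)/(s - 3)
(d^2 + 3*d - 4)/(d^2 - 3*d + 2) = (d + 4)/(d - 2)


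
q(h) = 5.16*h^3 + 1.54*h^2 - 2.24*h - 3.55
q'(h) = 15.48*h^2 + 3.08*h - 2.24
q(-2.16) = -43.53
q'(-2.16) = 63.33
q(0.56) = -3.42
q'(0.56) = 4.34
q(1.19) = 4.66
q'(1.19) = 23.35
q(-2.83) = -101.83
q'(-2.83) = 113.02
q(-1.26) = -8.60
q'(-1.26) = 18.46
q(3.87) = 309.92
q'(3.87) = 241.52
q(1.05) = 1.77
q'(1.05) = 18.06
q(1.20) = 4.90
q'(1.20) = 23.75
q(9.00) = 3862.67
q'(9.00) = 1279.36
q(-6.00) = -1049.23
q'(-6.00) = 536.56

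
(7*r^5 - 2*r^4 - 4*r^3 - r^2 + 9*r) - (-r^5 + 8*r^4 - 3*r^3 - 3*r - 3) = 8*r^5 - 10*r^4 - r^3 - r^2 + 12*r + 3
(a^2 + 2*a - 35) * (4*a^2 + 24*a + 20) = 4*a^4 + 32*a^3 - 72*a^2 - 800*a - 700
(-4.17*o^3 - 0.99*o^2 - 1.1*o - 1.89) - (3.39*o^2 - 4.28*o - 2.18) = -4.17*o^3 - 4.38*o^2 + 3.18*o + 0.29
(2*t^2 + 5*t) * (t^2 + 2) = 2*t^4 + 5*t^3 + 4*t^2 + 10*t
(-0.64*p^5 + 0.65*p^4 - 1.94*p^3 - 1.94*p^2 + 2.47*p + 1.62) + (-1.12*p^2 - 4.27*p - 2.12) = -0.64*p^5 + 0.65*p^4 - 1.94*p^3 - 3.06*p^2 - 1.8*p - 0.5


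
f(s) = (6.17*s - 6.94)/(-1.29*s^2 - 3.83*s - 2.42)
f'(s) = (2.58*s + 3.83)*(6.17*s - 6.94)/(-1.29*s^2 - 3.83*s - 2.42)^2 + 6.17/(-1.29*s^2 - 3.83*s - 2.42) = (7.9593*s^2 - 17.9052*s - 41.5116)/(1.6641*s^4 + 9.8814*s^3 + 20.9125*s^2 + 18.5372*s + 5.8564)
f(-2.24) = 66.22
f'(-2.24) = 392.05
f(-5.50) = 2.01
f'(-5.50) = 0.72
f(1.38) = -0.15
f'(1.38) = -0.49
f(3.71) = -0.46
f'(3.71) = 0.00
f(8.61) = -0.35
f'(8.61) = 0.02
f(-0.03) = 3.09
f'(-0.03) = -7.70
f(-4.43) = 3.18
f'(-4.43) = 1.67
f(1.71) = -0.28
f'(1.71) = -0.30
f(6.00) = -0.42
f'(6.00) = 0.03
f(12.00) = -0.29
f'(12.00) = 0.02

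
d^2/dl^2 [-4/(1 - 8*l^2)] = 64*(24*l^2 + 1)/(8*l^2 - 1)^3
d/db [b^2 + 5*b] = 2*b + 5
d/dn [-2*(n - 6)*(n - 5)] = 22 - 4*n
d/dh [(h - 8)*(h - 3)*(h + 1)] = 3*h^2 - 20*h + 13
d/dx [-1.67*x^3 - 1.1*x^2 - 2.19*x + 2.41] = -5.01*x^2 - 2.2*x - 2.19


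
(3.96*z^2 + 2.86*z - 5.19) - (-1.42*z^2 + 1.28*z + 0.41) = 5.38*z^2 + 1.58*z - 5.6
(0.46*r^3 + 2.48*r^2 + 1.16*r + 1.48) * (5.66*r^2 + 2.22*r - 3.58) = 2.6036*r^5 + 15.058*r^4 + 10.4244*r^3 + 2.0736*r^2 - 0.8672*r - 5.2984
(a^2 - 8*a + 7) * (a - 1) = a^3 - 9*a^2 + 15*a - 7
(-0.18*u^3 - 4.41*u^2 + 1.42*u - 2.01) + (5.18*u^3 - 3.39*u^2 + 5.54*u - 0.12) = 5.0*u^3 - 7.8*u^2 + 6.96*u - 2.13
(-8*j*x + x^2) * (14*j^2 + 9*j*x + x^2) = -112*j^3*x - 58*j^2*x^2 + j*x^3 + x^4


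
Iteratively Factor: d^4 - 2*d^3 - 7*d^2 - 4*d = (d + 1)*(d^3 - 3*d^2 - 4*d) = (d - 4)*(d + 1)*(d^2 + d) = d*(d - 4)*(d + 1)*(d + 1)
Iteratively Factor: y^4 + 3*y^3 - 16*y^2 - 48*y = (y + 3)*(y^3 - 16*y) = (y + 3)*(y + 4)*(y^2 - 4*y) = (y - 4)*(y + 3)*(y + 4)*(y)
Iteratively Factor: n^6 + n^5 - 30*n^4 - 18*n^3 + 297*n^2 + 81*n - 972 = (n - 3)*(n^5 + 4*n^4 - 18*n^3 - 72*n^2 + 81*n + 324) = (n - 3)*(n + 3)*(n^4 + n^3 - 21*n^2 - 9*n + 108) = (n - 3)^2*(n + 3)*(n^3 + 4*n^2 - 9*n - 36) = (n - 3)^3*(n + 3)*(n^2 + 7*n + 12) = (n - 3)^3*(n + 3)^2*(n + 4)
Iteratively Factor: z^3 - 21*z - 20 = (z - 5)*(z^2 + 5*z + 4) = (z - 5)*(z + 1)*(z + 4)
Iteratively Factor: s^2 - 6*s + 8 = (s - 4)*(s - 2)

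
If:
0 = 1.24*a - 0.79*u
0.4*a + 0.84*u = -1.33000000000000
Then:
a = -0.77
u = -1.21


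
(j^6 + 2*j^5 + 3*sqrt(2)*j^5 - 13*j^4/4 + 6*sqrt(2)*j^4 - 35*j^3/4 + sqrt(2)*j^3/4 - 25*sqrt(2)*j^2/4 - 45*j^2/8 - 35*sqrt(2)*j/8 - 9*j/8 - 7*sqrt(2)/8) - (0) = j^6 + 2*j^5 + 3*sqrt(2)*j^5 - 13*j^4/4 + 6*sqrt(2)*j^4 - 35*j^3/4 + sqrt(2)*j^3/4 - 25*sqrt(2)*j^2/4 - 45*j^2/8 - 35*sqrt(2)*j/8 - 9*j/8 - 7*sqrt(2)/8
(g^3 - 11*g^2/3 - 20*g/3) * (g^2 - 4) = g^5 - 11*g^4/3 - 32*g^3/3 + 44*g^2/3 + 80*g/3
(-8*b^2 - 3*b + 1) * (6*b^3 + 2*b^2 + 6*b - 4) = -48*b^5 - 34*b^4 - 48*b^3 + 16*b^2 + 18*b - 4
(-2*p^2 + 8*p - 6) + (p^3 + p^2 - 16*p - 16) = p^3 - p^2 - 8*p - 22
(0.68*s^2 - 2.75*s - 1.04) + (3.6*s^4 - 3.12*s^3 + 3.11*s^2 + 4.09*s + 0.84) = 3.6*s^4 - 3.12*s^3 + 3.79*s^2 + 1.34*s - 0.2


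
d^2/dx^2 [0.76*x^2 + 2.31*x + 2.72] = 1.52000000000000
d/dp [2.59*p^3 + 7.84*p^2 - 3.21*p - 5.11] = 7.77*p^2 + 15.68*p - 3.21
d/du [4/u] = -4/u^2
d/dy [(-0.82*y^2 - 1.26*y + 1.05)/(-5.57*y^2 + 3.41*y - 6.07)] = (-9.8144*y^2 + 21.6518*y + 4.0677)/(31.0249*y^4 - 37.9874*y^3 + 79.2479*y^2 - 41.3974*y + 36.8449)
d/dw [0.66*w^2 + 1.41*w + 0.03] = 1.32*w + 1.41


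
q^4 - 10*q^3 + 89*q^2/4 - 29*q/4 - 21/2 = (q - 7)*(q - 2)*(q - 3/2)*(q + 1/2)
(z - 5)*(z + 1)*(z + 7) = z^3 + 3*z^2 - 33*z - 35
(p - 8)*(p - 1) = p^2 - 9*p + 8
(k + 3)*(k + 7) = k^2 + 10*k + 21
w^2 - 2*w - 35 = (w - 7)*(w + 5)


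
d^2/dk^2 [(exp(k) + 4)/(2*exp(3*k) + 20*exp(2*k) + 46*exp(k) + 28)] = (2*exp(6*k) + 33*exp(5*k) + 224*exp(4*k) + 686*exp(3*k) + 708*exp(2*k) - 223*exp(k) - 546)*exp(k)/(exp(9*k) + 30*exp(8*k) + 369*exp(7*k) + 2422*exp(6*k) + 9327*exp(5*k) + 22002*exp(4*k) + 32075*exp(3*k) + 28098*exp(2*k) + 13524*exp(k) + 2744)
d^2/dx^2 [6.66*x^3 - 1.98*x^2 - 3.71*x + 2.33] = 39.96*x - 3.96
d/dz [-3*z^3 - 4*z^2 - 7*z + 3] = -9*z^2 - 8*z - 7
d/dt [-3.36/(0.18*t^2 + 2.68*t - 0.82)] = (1.2096*t + 9.0048)/(0.18*t^2 + 2.68*t - 0.82)^2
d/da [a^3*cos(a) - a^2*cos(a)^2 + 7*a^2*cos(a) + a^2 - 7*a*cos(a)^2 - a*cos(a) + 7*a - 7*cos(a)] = -a^3*sin(a) - 7*a^2*sin(a) + a^2*sin(2*a) + 3*a^2*cos(a) + a*sin(a) + 7*a*sin(2*a) + 14*a*cos(a) - a*cos(2*a) + a + 7*sin(a) - cos(a) - 7*cos(2*a)/2 + 7/2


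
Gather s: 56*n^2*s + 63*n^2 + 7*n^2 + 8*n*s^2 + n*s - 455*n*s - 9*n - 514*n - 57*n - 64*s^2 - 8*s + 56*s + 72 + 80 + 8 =70*n^2 - 580*n + s^2*(8*n - 64) + s*(56*n^2 - 454*n + 48) + 160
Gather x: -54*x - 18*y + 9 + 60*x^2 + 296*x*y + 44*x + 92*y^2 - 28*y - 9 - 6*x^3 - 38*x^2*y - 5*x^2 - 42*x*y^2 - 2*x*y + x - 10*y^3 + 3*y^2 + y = -6*x^3 + x^2*(55 - 38*y) + x*(-42*y^2 + 294*y - 9) - 10*y^3 + 95*y^2 - 45*y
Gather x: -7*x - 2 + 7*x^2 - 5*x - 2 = 7*x^2 - 12*x - 4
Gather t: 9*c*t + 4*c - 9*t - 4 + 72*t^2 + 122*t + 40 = 4*c + 72*t^2 + t*(9*c + 113) + 36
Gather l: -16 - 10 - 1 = -27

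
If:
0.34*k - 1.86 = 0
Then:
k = 5.47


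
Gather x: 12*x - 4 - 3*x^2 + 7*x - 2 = -3*x^2 + 19*x - 6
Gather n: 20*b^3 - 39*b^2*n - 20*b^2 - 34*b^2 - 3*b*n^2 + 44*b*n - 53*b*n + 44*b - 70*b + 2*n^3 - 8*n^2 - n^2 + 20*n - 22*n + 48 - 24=20*b^3 - 54*b^2 - 26*b + 2*n^3 + n^2*(-3*b - 9) + n*(-39*b^2 - 9*b - 2) + 24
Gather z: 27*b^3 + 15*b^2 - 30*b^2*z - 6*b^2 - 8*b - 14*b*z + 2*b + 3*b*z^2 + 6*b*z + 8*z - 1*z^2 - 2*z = 27*b^3 + 9*b^2 - 6*b + z^2*(3*b - 1) + z*(-30*b^2 - 8*b + 6)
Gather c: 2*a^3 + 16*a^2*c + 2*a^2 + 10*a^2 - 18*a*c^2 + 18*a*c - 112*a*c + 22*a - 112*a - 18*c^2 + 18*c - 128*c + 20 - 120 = 2*a^3 + 12*a^2 - 90*a + c^2*(-18*a - 18) + c*(16*a^2 - 94*a - 110) - 100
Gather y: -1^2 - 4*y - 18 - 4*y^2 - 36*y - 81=-4*y^2 - 40*y - 100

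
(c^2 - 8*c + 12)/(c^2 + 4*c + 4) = (c^2 - 8*c + 12)/(c^2 + 4*c + 4)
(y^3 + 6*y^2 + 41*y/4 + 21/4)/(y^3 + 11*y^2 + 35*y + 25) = (y^2 + 5*y + 21/4)/(y^2 + 10*y + 25)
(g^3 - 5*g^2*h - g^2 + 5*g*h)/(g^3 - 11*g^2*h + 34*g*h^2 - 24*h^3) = g*(g^2 - 5*g*h - g + 5*h)/(g^3 - 11*g^2*h + 34*g*h^2 - 24*h^3)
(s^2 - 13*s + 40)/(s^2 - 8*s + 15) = (s - 8)/(s - 3)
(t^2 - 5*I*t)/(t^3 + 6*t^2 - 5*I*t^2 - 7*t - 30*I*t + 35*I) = t/(t^2 + 6*t - 7)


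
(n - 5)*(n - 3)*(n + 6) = n^3 - 2*n^2 - 33*n + 90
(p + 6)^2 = p^2 + 12*p + 36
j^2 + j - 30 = (j - 5)*(j + 6)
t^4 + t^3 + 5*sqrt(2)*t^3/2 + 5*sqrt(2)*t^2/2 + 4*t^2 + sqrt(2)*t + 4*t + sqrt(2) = (t + sqrt(2)/2)*(t + sqrt(2))*(sqrt(2)*t/2 + 1)*(sqrt(2)*t + sqrt(2))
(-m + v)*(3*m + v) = -3*m^2 + 2*m*v + v^2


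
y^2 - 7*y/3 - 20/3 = (y - 4)*(y + 5/3)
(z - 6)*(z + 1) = z^2 - 5*z - 6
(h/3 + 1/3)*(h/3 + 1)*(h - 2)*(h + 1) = h^4/9 + h^3/3 - h^2/3 - 11*h/9 - 2/3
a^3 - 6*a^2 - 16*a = a*(a - 8)*(a + 2)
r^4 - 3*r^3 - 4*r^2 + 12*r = r*(r - 3)*(r - 2)*(r + 2)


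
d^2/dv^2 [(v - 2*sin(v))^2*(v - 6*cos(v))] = 6*(v - 2*sin(v))^2*cos(v) + 4*(v - 2*sin(v))*(v - 6*cos(v))*sin(v) - 4*(v - 2*sin(v))*(6*sin(v) + 1)*(2*cos(v) - 1) + 2*(v - 6*cos(v))*(2*cos(v) - 1)^2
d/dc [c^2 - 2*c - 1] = 2*c - 2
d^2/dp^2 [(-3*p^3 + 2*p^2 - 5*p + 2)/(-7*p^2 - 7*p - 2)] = 8*(112*p^3 - 21*p^2 - 117*p - 37)/(343*p^6 + 1029*p^5 + 1323*p^4 + 931*p^3 + 378*p^2 + 84*p + 8)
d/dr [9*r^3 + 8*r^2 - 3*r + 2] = 27*r^2 + 16*r - 3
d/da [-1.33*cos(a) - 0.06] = 1.33*sin(a)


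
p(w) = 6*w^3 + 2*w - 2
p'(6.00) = 650.00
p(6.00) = 1306.00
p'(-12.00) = 2594.00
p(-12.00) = -10394.00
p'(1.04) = 21.47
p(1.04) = 6.83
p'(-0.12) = 2.26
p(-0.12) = -2.25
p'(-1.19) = 27.49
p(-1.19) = -14.49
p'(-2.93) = 156.53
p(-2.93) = -158.78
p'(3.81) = 263.29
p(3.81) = 337.46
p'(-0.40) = 4.88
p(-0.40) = -3.18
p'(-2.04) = 76.91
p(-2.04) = -57.02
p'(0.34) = 4.08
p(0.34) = -1.08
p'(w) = 18*w^2 + 2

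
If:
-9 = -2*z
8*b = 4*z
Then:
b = 9/4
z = 9/2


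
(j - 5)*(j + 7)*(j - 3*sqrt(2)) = j^3 - 3*sqrt(2)*j^2 + 2*j^2 - 35*j - 6*sqrt(2)*j + 105*sqrt(2)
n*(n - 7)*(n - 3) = n^3 - 10*n^2 + 21*n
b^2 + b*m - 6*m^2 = (b - 2*m)*(b + 3*m)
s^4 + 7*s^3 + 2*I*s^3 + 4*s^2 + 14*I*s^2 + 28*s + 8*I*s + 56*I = (s + 7)*(s - 2*I)*(s + 2*I)^2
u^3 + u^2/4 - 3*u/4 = u*(u - 3/4)*(u + 1)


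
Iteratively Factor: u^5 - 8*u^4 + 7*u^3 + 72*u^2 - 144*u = (u - 4)*(u^4 - 4*u^3 - 9*u^2 + 36*u) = u*(u - 4)*(u^3 - 4*u^2 - 9*u + 36) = u*(u - 4)^2*(u^2 - 9) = u*(u - 4)^2*(u - 3)*(u + 3)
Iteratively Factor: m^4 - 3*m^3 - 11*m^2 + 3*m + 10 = (m - 5)*(m^3 + 2*m^2 - m - 2) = (m - 5)*(m + 2)*(m^2 - 1) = (m - 5)*(m + 1)*(m + 2)*(m - 1)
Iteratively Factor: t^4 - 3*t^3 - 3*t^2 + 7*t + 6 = (t - 3)*(t^3 - 3*t - 2) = (t - 3)*(t + 1)*(t^2 - t - 2) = (t - 3)*(t - 2)*(t + 1)*(t + 1)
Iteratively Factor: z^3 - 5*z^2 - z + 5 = (z - 1)*(z^2 - 4*z - 5) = (z - 5)*(z - 1)*(z + 1)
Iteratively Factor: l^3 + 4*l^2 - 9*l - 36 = (l - 3)*(l^2 + 7*l + 12) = (l - 3)*(l + 3)*(l + 4)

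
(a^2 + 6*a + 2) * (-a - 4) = -a^3 - 10*a^2 - 26*a - 8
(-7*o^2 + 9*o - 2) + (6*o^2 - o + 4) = -o^2 + 8*o + 2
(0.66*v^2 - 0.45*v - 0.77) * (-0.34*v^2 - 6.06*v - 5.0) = -0.2244*v^4 - 3.8466*v^3 - 0.3112*v^2 + 6.9162*v + 3.85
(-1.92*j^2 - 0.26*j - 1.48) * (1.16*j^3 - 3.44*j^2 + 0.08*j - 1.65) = -2.2272*j^5 + 6.3032*j^4 - 0.976*j^3 + 8.2384*j^2 + 0.3106*j + 2.442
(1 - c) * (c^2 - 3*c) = -c^3 + 4*c^2 - 3*c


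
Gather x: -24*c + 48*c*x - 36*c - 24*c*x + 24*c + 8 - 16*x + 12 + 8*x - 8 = -36*c + x*(24*c - 8) + 12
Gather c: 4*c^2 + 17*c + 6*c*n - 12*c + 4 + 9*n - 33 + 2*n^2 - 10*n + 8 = 4*c^2 + c*(6*n + 5) + 2*n^2 - n - 21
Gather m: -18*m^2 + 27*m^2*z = m^2*(27*z - 18)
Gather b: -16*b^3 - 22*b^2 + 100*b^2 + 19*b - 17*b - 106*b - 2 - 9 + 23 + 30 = -16*b^3 + 78*b^2 - 104*b + 42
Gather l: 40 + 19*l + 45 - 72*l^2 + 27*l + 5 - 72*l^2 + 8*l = -144*l^2 + 54*l + 90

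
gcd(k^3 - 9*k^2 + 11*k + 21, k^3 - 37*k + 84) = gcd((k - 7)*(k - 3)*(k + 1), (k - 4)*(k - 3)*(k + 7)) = k - 3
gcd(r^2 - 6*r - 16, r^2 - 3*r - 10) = r + 2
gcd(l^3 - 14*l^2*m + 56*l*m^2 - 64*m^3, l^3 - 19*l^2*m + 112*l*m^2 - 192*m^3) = l - 8*m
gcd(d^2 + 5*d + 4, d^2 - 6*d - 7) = d + 1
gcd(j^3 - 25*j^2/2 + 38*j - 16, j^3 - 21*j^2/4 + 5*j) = j - 4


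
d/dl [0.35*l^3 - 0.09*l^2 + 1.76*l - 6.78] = 1.05*l^2 - 0.18*l + 1.76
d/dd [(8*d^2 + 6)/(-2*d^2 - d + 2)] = 2*(-4*d^2 + 28*d + 3)/(4*d^4 + 4*d^3 - 7*d^2 - 4*d + 4)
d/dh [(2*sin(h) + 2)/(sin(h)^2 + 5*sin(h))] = 2*(-2*sin(h) + cos(h)^2 - 6)*cos(h)/((sin(h) + 5)^2*sin(h)^2)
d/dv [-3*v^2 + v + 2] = 1 - 6*v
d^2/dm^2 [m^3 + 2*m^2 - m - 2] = 6*m + 4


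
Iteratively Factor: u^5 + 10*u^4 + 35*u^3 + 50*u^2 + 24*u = (u + 4)*(u^4 + 6*u^3 + 11*u^2 + 6*u) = u*(u + 4)*(u^3 + 6*u^2 + 11*u + 6) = u*(u + 3)*(u + 4)*(u^2 + 3*u + 2) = u*(u + 2)*(u + 3)*(u + 4)*(u + 1)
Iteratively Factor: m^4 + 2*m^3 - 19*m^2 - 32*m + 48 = (m - 4)*(m^3 + 6*m^2 + 5*m - 12) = (m - 4)*(m + 4)*(m^2 + 2*m - 3) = (m - 4)*(m + 3)*(m + 4)*(m - 1)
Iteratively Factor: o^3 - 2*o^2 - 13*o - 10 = (o + 1)*(o^2 - 3*o - 10) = (o + 1)*(o + 2)*(o - 5)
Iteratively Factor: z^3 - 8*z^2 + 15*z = (z - 3)*(z^2 - 5*z) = z*(z - 3)*(z - 5)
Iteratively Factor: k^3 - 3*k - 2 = (k - 2)*(k^2 + 2*k + 1) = (k - 2)*(k + 1)*(k + 1)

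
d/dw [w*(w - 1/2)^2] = (2*w - 1)*(6*w - 1)/4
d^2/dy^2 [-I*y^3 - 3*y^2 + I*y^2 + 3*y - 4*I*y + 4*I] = -6*I*y - 6 + 2*I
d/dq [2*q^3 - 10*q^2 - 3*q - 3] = 6*q^2 - 20*q - 3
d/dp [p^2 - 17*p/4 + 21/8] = 2*p - 17/4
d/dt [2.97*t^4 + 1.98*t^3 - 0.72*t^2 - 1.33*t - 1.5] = 11.88*t^3 + 5.94*t^2 - 1.44*t - 1.33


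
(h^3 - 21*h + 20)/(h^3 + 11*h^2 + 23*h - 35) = (h - 4)/(h + 7)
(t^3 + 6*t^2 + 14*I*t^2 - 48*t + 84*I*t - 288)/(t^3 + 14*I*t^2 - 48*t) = (t + 6)/t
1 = 1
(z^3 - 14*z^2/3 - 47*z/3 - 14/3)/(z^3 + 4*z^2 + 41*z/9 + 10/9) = 3*(z - 7)/(3*z + 5)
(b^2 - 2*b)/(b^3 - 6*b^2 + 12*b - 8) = b/(b^2 - 4*b + 4)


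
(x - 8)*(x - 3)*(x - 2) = x^3 - 13*x^2 + 46*x - 48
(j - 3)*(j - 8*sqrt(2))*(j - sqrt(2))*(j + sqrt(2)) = j^4 - 8*sqrt(2)*j^3 - 3*j^3 - 2*j^2 + 24*sqrt(2)*j^2 + 6*j + 16*sqrt(2)*j - 48*sqrt(2)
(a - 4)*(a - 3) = a^2 - 7*a + 12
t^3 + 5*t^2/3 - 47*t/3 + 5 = (t - 3)*(t - 1/3)*(t + 5)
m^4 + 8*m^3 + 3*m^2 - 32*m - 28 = (m - 2)*(m + 1)*(m + 2)*(m + 7)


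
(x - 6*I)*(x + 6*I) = x^2 + 36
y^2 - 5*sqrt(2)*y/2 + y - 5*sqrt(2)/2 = (y + 1)*(y - 5*sqrt(2)/2)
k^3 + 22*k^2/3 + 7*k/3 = k*(k + 1/3)*(k + 7)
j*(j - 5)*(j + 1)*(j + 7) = j^4 + 3*j^3 - 33*j^2 - 35*j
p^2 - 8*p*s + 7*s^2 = (p - 7*s)*(p - s)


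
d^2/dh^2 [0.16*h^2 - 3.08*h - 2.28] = 0.320000000000000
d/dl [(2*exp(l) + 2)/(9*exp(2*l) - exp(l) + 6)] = 2*(-(exp(l) + 1)*(18*exp(l) - 1) + 9*exp(2*l) - exp(l) + 6)*exp(l)/(9*exp(2*l) - exp(l) + 6)^2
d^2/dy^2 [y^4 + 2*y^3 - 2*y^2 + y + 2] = 12*y^2 + 12*y - 4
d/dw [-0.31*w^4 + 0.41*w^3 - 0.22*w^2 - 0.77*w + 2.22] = -1.24*w^3 + 1.23*w^2 - 0.44*w - 0.77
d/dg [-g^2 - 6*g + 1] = -2*g - 6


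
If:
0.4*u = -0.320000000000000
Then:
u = -0.80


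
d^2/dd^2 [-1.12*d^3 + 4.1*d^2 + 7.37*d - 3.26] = 8.2 - 6.72*d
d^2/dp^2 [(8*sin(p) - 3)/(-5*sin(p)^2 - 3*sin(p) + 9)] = (200*sin(p)^5 - 420*sin(p)^4 + 1625*sin(p)^3 + 99*sin(p)^2 - 1323*sin(p) - 108)/(5*sin(p)^2 + 3*sin(p) - 9)^3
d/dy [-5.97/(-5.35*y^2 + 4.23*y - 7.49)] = (25.2531 - 63.879*y)/(5.35*y^2 - 4.23*y + 7.49)^2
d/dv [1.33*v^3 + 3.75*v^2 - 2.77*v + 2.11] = 3.99*v^2 + 7.5*v - 2.77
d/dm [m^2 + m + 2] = 2*m + 1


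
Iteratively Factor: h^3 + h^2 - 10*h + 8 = (h - 1)*(h^2 + 2*h - 8) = (h - 2)*(h - 1)*(h + 4)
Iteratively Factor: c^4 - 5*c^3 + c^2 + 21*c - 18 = (c + 2)*(c^3 - 7*c^2 + 15*c - 9) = (c - 1)*(c + 2)*(c^2 - 6*c + 9) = (c - 3)*(c - 1)*(c + 2)*(c - 3)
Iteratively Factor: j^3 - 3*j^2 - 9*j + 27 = (j + 3)*(j^2 - 6*j + 9) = (j - 3)*(j + 3)*(j - 3)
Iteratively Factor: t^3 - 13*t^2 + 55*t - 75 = (t - 5)*(t^2 - 8*t + 15) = (t - 5)*(t - 3)*(t - 5)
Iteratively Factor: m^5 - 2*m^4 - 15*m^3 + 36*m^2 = (m)*(m^4 - 2*m^3 - 15*m^2 + 36*m) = m*(m + 4)*(m^3 - 6*m^2 + 9*m) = m^2*(m + 4)*(m^2 - 6*m + 9) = m^2*(m - 3)*(m + 4)*(m - 3)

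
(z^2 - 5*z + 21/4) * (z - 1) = z^3 - 6*z^2 + 41*z/4 - 21/4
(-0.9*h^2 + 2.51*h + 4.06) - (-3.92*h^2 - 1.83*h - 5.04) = 3.02*h^2 + 4.34*h + 9.1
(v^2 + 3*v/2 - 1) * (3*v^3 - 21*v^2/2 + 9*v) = 3*v^5 - 6*v^4 - 39*v^3/4 + 24*v^2 - 9*v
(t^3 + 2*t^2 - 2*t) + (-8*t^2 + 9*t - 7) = t^3 - 6*t^2 + 7*t - 7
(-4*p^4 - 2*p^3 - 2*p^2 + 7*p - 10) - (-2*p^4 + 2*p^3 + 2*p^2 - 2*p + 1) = -2*p^4 - 4*p^3 - 4*p^2 + 9*p - 11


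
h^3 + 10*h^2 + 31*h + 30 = (h + 2)*(h + 3)*(h + 5)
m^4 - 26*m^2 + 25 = (m - 5)*(m - 1)*(m + 1)*(m + 5)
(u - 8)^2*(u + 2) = u^3 - 14*u^2 + 32*u + 128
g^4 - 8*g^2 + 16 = (g - 2)^2*(g + 2)^2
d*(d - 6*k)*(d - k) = d^3 - 7*d^2*k + 6*d*k^2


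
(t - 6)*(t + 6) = t^2 - 36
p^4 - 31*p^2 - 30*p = p*(p - 6)*(p + 1)*(p + 5)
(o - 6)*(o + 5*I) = o^2 - 6*o + 5*I*o - 30*I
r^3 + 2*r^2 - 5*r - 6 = (r - 2)*(r + 1)*(r + 3)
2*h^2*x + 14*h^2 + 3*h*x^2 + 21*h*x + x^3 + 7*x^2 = (h + x)*(2*h + x)*(x + 7)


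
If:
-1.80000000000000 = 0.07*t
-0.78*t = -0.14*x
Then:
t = -25.71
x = -143.27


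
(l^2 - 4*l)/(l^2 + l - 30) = l*(l - 4)/(l^2 + l - 30)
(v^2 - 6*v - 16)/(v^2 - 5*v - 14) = (v - 8)/(v - 7)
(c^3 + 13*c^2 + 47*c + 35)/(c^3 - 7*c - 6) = (c^2 + 12*c + 35)/(c^2 - c - 6)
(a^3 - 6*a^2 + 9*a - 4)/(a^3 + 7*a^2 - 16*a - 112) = (a^2 - 2*a + 1)/(a^2 + 11*a + 28)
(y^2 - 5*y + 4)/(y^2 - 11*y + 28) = (y - 1)/(y - 7)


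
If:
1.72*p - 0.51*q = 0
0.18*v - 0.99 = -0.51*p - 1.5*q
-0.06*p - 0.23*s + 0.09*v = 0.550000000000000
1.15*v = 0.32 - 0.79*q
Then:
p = 0.18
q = 0.62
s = -2.50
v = -0.14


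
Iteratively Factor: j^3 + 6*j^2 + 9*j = (j + 3)*(j^2 + 3*j) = j*(j + 3)*(j + 3)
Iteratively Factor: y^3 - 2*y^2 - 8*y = (y + 2)*(y^2 - 4*y) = y*(y + 2)*(y - 4)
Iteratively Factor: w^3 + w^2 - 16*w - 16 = (w + 1)*(w^2 - 16) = (w + 1)*(w + 4)*(w - 4)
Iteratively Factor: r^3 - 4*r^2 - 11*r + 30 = (r - 2)*(r^2 - 2*r - 15) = (r - 5)*(r - 2)*(r + 3)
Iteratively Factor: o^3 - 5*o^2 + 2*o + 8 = (o - 4)*(o^2 - o - 2) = (o - 4)*(o - 2)*(o + 1)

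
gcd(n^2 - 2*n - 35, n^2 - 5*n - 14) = n - 7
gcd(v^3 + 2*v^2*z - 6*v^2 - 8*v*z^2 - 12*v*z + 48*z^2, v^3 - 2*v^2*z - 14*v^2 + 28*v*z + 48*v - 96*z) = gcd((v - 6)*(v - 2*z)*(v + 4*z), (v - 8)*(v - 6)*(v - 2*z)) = -v^2 + 2*v*z + 6*v - 12*z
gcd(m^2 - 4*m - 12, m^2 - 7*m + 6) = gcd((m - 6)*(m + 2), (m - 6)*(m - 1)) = m - 6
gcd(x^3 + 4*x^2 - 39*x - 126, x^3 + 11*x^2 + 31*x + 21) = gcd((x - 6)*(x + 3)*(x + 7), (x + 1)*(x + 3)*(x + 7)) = x^2 + 10*x + 21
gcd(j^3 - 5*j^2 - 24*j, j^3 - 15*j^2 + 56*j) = j^2 - 8*j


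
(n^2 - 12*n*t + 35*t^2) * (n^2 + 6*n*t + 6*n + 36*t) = n^4 - 6*n^3*t + 6*n^3 - 37*n^2*t^2 - 36*n^2*t + 210*n*t^3 - 222*n*t^2 + 1260*t^3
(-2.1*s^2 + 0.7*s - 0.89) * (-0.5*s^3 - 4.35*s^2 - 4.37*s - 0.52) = 1.05*s^5 + 8.785*s^4 + 6.577*s^3 + 1.9045*s^2 + 3.5253*s + 0.4628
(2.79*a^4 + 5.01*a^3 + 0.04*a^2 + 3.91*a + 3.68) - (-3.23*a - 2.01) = 2.79*a^4 + 5.01*a^3 + 0.04*a^2 + 7.14*a + 5.69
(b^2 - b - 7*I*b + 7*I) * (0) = 0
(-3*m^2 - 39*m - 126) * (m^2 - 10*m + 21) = -3*m^4 - 9*m^3 + 201*m^2 + 441*m - 2646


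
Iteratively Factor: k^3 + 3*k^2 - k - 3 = (k - 1)*(k^2 + 4*k + 3) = (k - 1)*(k + 1)*(k + 3)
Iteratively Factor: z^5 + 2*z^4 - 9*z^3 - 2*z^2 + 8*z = (z + 4)*(z^4 - 2*z^3 - z^2 + 2*z) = (z - 1)*(z + 4)*(z^3 - z^2 - 2*z) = (z - 2)*(z - 1)*(z + 4)*(z^2 + z) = (z - 2)*(z - 1)*(z + 1)*(z + 4)*(z)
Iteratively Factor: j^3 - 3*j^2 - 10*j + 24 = (j - 2)*(j^2 - j - 12) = (j - 2)*(j + 3)*(j - 4)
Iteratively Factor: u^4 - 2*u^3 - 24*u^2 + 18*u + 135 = (u - 3)*(u^3 + u^2 - 21*u - 45) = (u - 3)*(u + 3)*(u^2 - 2*u - 15) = (u - 3)*(u + 3)^2*(u - 5)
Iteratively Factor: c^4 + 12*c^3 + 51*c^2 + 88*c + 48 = (c + 4)*(c^3 + 8*c^2 + 19*c + 12) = (c + 4)^2*(c^2 + 4*c + 3) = (c + 3)*(c + 4)^2*(c + 1)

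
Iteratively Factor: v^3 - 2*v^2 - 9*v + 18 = (v - 2)*(v^2 - 9) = (v - 3)*(v - 2)*(v + 3)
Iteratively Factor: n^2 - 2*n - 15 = (n - 5)*(n + 3)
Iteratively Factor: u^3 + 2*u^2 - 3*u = (u - 1)*(u^2 + 3*u) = u*(u - 1)*(u + 3)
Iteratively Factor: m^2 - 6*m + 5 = (m - 1)*(m - 5)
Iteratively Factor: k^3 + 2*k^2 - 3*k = (k - 1)*(k^2 + 3*k) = (k - 1)*(k + 3)*(k)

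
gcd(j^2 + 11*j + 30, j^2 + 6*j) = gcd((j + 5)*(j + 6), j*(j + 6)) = j + 6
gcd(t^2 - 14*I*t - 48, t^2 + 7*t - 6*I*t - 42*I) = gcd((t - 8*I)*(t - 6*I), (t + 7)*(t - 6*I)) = t - 6*I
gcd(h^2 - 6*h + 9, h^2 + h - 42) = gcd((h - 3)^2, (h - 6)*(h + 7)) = 1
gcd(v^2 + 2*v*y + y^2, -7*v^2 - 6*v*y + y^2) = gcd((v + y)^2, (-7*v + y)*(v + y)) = v + y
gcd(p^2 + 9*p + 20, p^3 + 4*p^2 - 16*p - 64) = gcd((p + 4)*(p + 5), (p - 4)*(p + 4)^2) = p + 4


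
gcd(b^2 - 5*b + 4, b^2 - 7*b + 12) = b - 4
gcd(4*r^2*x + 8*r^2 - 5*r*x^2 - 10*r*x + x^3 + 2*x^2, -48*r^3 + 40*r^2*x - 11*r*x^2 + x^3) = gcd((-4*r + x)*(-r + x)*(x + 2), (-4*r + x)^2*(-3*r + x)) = -4*r + x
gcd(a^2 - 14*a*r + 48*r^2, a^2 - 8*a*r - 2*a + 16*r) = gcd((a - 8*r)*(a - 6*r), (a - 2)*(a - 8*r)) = -a + 8*r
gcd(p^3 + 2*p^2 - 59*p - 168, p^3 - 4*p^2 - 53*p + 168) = p^2 - p - 56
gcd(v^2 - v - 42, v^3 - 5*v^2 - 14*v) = v - 7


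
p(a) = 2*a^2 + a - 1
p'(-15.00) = -59.00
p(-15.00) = 434.00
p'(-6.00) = -23.00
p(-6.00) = 65.00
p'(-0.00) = 1.00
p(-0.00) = -1.00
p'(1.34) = 6.36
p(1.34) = 3.93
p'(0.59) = 3.36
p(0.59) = 0.29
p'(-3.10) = -11.40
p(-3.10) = 15.12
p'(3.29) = 14.16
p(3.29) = 23.94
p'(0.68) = 3.72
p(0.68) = 0.60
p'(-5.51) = -21.04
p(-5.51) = 54.21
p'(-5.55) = -21.20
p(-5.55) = 55.06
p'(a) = 4*a + 1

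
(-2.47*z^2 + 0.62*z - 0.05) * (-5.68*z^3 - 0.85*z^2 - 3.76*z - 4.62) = 14.0296*z^5 - 1.4221*z^4 + 9.0442*z^3 + 9.1227*z^2 - 2.6764*z + 0.231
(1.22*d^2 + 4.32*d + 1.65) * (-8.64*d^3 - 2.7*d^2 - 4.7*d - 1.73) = -10.5408*d^5 - 40.6188*d^4 - 31.654*d^3 - 26.8696*d^2 - 15.2286*d - 2.8545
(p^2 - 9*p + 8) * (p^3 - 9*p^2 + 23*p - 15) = p^5 - 18*p^4 + 112*p^3 - 294*p^2 + 319*p - 120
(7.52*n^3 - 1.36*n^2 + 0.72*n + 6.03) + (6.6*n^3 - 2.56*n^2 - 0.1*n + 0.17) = 14.12*n^3 - 3.92*n^2 + 0.62*n + 6.2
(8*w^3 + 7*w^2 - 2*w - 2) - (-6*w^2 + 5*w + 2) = 8*w^3 + 13*w^2 - 7*w - 4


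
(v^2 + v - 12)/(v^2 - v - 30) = (-v^2 - v + 12)/(-v^2 + v + 30)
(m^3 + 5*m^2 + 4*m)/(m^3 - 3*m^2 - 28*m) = (m + 1)/(m - 7)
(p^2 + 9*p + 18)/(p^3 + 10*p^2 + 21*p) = (p + 6)/(p*(p + 7))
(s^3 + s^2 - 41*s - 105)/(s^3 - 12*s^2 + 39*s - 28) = (s^2 + 8*s + 15)/(s^2 - 5*s + 4)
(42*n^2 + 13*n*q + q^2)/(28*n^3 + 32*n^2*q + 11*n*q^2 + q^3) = (6*n + q)/(4*n^2 + 4*n*q + q^2)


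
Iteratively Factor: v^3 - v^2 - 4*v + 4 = (v + 2)*(v^2 - 3*v + 2) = (v - 1)*(v + 2)*(v - 2)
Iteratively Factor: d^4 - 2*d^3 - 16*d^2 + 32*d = (d - 4)*(d^3 + 2*d^2 - 8*d) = d*(d - 4)*(d^2 + 2*d - 8) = d*(d - 4)*(d - 2)*(d + 4)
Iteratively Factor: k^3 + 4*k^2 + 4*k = (k)*(k^2 + 4*k + 4) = k*(k + 2)*(k + 2)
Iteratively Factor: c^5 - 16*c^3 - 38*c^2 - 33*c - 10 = (c + 2)*(c^4 - 2*c^3 - 12*c^2 - 14*c - 5) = (c + 1)*(c + 2)*(c^3 - 3*c^2 - 9*c - 5) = (c + 1)^2*(c + 2)*(c^2 - 4*c - 5) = (c + 1)^3*(c + 2)*(c - 5)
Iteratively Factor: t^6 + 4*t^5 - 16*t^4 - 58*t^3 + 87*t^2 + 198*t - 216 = (t - 2)*(t^5 + 6*t^4 - 4*t^3 - 66*t^2 - 45*t + 108) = (t - 2)*(t - 1)*(t^4 + 7*t^3 + 3*t^2 - 63*t - 108) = (t - 2)*(t - 1)*(t + 3)*(t^3 + 4*t^2 - 9*t - 36) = (t - 2)*(t - 1)*(t + 3)^2*(t^2 + t - 12) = (t - 2)*(t - 1)*(t + 3)^2*(t + 4)*(t - 3)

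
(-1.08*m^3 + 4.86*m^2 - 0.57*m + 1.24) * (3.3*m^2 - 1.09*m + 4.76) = -3.564*m^5 + 17.2152*m^4 - 12.3192*m^3 + 27.8469*m^2 - 4.0648*m + 5.9024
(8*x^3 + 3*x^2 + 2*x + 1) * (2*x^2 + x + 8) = 16*x^5 + 14*x^4 + 71*x^3 + 28*x^2 + 17*x + 8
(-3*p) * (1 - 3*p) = 9*p^2 - 3*p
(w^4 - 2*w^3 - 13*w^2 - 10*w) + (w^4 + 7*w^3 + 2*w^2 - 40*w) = 2*w^4 + 5*w^3 - 11*w^2 - 50*w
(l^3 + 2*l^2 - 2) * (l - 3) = l^4 - l^3 - 6*l^2 - 2*l + 6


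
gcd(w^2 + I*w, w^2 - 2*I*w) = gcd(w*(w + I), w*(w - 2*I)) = w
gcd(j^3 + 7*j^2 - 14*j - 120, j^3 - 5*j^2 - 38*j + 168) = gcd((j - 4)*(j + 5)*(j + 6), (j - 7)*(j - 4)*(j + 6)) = j^2 + 2*j - 24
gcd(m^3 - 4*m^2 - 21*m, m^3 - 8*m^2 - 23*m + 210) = m - 7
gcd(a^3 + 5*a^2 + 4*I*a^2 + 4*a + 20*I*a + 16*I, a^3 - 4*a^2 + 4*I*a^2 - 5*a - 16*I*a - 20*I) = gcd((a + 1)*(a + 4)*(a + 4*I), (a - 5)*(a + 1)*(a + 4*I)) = a^2 + a*(1 + 4*I) + 4*I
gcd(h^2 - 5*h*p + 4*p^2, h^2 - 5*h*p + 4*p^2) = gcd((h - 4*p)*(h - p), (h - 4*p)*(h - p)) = h^2 - 5*h*p + 4*p^2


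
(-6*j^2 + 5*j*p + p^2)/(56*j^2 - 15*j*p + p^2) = (-6*j^2 + 5*j*p + p^2)/(56*j^2 - 15*j*p + p^2)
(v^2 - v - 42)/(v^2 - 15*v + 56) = (v + 6)/(v - 8)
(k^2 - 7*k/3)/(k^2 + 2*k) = (k - 7/3)/(k + 2)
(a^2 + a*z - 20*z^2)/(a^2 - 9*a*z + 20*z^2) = (-a - 5*z)/(-a + 5*z)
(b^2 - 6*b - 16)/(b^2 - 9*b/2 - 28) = 2*(b + 2)/(2*b + 7)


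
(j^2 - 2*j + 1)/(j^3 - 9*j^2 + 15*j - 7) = 1/(j - 7)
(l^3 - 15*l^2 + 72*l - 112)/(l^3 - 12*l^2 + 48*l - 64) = (l - 7)/(l - 4)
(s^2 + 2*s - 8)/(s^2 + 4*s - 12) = (s + 4)/(s + 6)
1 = 1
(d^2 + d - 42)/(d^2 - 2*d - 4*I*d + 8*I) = (d^2 + d - 42)/(d^2 - 2*d - 4*I*d + 8*I)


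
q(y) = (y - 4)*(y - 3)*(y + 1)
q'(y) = (y - 4)*(y - 3) + (y - 4)*(y + 1) + (y - 3)*(y + 1)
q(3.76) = -0.87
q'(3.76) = 2.29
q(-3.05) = -87.44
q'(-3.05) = 69.51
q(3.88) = -0.52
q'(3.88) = 3.60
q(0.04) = 12.19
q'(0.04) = 4.52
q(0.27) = 12.93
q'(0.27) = 1.98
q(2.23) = 4.40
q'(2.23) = -6.84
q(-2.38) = -47.37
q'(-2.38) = 50.55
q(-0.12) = 11.31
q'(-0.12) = 6.48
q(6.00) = 42.00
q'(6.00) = 41.00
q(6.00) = 42.00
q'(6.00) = 41.00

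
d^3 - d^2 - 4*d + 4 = (d - 2)*(d - 1)*(d + 2)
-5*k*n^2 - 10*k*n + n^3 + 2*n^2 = n*(-5*k + n)*(n + 2)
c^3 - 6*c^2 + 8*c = c*(c - 4)*(c - 2)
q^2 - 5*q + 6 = (q - 3)*(q - 2)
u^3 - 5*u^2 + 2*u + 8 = (u - 4)*(u - 2)*(u + 1)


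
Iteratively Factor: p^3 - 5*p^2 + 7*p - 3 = (p - 1)*(p^2 - 4*p + 3) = (p - 1)^2*(p - 3)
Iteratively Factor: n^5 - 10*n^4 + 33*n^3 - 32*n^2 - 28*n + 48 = (n - 4)*(n^4 - 6*n^3 + 9*n^2 + 4*n - 12) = (n - 4)*(n - 3)*(n^3 - 3*n^2 + 4) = (n - 4)*(n - 3)*(n - 2)*(n^2 - n - 2) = (n - 4)*(n - 3)*(n - 2)^2*(n + 1)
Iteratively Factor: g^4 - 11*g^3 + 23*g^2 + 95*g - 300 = (g - 5)*(g^3 - 6*g^2 - 7*g + 60) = (g - 5)*(g + 3)*(g^2 - 9*g + 20) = (g - 5)^2*(g + 3)*(g - 4)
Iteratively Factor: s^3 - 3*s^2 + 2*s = (s)*(s^2 - 3*s + 2) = s*(s - 1)*(s - 2)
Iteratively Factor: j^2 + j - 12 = (j - 3)*(j + 4)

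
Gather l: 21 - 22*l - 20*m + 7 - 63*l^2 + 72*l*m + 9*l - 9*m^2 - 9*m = -63*l^2 + l*(72*m - 13) - 9*m^2 - 29*m + 28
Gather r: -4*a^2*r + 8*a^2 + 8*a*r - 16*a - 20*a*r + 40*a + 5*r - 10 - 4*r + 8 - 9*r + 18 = 8*a^2 + 24*a + r*(-4*a^2 - 12*a - 8) + 16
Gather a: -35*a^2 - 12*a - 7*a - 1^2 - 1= -35*a^2 - 19*a - 2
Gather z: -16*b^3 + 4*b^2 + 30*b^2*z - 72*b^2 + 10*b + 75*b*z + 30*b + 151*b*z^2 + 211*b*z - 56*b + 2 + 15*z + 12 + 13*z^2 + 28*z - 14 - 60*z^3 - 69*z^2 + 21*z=-16*b^3 - 68*b^2 - 16*b - 60*z^3 + z^2*(151*b - 56) + z*(30*b^2 + 286*b + 64)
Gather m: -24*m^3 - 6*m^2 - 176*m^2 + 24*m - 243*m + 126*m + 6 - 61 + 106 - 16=-24*m^3 - 182*m^2 - 93*m + 35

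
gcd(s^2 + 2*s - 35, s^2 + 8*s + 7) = s + 7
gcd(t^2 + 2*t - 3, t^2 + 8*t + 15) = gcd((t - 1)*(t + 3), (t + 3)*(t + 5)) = t + 3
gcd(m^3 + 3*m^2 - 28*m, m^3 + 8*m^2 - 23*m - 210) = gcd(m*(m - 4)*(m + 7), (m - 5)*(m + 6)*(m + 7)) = m + 7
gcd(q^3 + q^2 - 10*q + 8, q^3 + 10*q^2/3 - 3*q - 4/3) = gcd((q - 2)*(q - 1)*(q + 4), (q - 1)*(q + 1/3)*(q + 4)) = q^2 + 3*q - 4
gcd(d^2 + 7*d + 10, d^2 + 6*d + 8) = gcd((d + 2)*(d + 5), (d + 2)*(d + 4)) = d + 2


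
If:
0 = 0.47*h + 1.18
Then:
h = -2.51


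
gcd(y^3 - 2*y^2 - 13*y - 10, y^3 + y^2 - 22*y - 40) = y^2 - 3*y - 10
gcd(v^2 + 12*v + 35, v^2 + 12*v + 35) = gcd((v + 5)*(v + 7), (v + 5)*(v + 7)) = v^2 + 12*v + 35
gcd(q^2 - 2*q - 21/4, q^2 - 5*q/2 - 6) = q + 3/2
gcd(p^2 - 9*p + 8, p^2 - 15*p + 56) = p - 8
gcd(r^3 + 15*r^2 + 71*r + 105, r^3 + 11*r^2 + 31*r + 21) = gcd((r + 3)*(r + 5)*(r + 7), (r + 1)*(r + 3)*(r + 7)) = r^2 + 10*r + 21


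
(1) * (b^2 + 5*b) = b^2 + 5*b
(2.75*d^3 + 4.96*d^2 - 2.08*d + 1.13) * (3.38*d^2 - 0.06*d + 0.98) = 9.295*d^5 + 16.5998*d^4 - 4.633*d^3 + 8.805*d^2 - 2.1062*d + 1.1074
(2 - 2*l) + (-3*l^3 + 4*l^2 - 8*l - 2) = -3*l^3 + 4*l^2 - 10*l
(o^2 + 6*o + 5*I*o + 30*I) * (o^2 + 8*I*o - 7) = o^4 + 6*o^3 + 13*I*o^3 - 47*o^2 + 78*I*o^2 - 282*o - 35*I*o - 210*I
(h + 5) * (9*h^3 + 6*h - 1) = 9*h^4 + 45*h^3 + 6*h^2 + 29*h - 5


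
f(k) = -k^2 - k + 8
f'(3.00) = -7.00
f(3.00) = -4.00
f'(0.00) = -1.00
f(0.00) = 8.00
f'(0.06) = -1.12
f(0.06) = 7.94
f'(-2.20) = 3.40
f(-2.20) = 5.36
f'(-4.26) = 7.52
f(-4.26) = -5.89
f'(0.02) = -1.04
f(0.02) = 7.98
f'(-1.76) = 2.52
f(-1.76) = 6.66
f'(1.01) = -3.02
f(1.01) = 5.97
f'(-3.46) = 5.92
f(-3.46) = -0.51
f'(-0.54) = 0.08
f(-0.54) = 8.25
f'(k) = -2*k - 1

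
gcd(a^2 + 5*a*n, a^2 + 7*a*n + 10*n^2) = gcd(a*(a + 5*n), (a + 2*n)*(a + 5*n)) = a + 5*n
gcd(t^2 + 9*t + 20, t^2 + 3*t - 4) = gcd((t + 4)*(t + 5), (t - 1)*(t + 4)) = t + 4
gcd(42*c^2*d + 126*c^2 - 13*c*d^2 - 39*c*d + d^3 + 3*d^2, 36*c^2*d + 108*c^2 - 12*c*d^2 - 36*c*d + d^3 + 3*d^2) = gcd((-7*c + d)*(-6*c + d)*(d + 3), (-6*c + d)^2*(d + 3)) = 6*c*d + 18*c - d^2 - 3*d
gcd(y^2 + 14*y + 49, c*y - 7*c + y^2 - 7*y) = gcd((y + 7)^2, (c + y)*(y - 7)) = 1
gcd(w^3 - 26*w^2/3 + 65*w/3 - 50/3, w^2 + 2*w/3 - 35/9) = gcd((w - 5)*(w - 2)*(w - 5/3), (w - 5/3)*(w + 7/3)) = w - 5/3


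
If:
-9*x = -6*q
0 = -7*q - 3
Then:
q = -3/7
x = -2/7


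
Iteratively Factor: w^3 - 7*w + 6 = (w - 2)*(w^2 + 2*w - 3) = (w - 2)*(w - 1)*(w + 3)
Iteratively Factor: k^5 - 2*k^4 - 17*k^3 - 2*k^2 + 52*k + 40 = (k + 2)*(k^4 - 4*k^3 - 9*k^2 + 16*k + 20) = (k + 2)^2*(k^3 - 6*k^2 + 3*k + 10) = (k - 5)*(k + 2)^2*(k^2 - k - 2) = (k - 5)*(k - 2)*(k + 2)^2*(k + 1)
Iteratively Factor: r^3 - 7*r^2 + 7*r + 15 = (r + 1)*(r^2 - 8*r + 15) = (r - 3)*(r + 1)*(r - 5)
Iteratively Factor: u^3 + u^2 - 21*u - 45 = (u - 5)*(u^2 + 6*u + 9) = (u - 5)*(u + 3)*(u + 3)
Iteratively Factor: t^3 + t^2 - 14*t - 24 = (t + 2)*(t^2 - t - 12) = (t - 4)*(t + 2)*(t + 3)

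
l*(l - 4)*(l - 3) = l^3 - 7*l^2 + 12*l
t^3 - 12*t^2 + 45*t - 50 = (t - 5)^2*(t - 2)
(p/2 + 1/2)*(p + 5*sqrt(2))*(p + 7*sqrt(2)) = p^3/2 + p^2/2 + 6*sqrt(2)*p^2 + 6*sqrt(2)*p + 35*p + 35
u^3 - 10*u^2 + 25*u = u*(u - 5)^2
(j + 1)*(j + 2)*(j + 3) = j^3 + 6*j^2 + 11*j + 6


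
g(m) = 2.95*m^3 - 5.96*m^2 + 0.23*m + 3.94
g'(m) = 8.85*m^2 - 11.92*m + 0.23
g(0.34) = 3.45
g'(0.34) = -2.80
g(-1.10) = -7.45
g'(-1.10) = 24.05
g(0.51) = 2.90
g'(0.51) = -3.55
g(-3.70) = -227.93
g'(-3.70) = 165.49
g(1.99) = 4.04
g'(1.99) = 11.56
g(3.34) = 48.14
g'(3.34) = 59.14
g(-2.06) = -47.61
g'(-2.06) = 62.34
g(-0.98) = -4.79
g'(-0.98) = 20.41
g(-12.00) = -5954.66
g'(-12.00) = 1417.67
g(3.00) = 30.64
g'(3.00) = 44.12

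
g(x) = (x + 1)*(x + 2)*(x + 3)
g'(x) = (x + 1)*(x + 2) + (x + 1)*(x + 3) + (x + 2)*(x + 3) = 3*x^2 + 12*x + 11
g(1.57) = 41.93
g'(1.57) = 37.23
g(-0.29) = 3.29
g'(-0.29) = 7.77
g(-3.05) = -0.11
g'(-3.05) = 2.31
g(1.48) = 38.66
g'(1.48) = 35.33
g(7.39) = 818.55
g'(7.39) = 263.52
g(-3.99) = -5.89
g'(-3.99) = 10.88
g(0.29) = 9.72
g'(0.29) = 14.73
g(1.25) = 31.08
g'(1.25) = 30.69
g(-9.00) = -336.00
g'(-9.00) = 146.00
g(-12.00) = -990.00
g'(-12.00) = 299.00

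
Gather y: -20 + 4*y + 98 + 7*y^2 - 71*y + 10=7*y^2 - 67*y + 88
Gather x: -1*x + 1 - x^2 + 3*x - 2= -x^2 + 2*x - 1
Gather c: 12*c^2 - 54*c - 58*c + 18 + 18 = 12*c^2 - 112*c + 36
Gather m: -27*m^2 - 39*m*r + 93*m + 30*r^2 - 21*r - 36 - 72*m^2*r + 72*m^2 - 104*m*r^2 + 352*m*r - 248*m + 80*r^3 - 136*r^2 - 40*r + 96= m^2*(45 - 72*r) + m*(-104*r^2 + 313*r - 155) + 80*r^3 - 106*r^2 - 61*r + 60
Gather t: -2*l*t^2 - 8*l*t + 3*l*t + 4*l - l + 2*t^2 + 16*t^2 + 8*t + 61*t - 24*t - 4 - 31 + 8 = 3*l + t^2*(18 - 2*l) + t*(45 - 5*l) - 27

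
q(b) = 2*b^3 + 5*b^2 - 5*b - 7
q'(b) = 6*b^2 + 10*b - 5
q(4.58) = 267.13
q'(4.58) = 166.66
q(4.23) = 212.69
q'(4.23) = 144.66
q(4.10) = 194.39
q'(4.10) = 136.86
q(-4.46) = -62.68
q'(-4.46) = 69.75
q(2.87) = 67.11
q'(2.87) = 73.12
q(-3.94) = -32.01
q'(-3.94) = 48.74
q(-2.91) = 0.61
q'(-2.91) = 16.71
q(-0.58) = -2.81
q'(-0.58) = -8.78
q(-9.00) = -1015.00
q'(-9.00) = 391.00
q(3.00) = 77.00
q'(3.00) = 79.00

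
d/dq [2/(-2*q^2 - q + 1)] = 2*(4*q + 1)/(2*q^2 + q - 1)^2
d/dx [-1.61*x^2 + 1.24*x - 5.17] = 1.24 - 3.22*x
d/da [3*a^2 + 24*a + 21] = 6*a + 24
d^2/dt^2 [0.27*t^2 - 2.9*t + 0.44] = 0.540000000000000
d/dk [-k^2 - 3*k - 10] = -2*k - 3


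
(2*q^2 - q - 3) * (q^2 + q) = 2*q^4 + q^3 - 4*q^2 - 3*q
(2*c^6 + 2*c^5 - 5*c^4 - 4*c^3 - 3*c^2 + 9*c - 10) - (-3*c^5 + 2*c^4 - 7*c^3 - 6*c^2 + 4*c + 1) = 2*c^6 + 5*c^5 - 7*c^4 + 3*c^3 + 3*c^2 + 5*c - 11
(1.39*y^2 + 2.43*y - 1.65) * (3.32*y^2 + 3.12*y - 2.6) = 4.6148*y^4 + 12.4044*y^3 - 1.5104*y^2 - 11.466*y + 4.29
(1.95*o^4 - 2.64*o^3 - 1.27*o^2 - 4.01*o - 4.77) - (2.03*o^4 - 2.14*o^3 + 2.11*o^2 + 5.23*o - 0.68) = -0.0799999999999998*o^4 - 0.5*o^3 - 3.38*o^2 - 9.24*o - 4.09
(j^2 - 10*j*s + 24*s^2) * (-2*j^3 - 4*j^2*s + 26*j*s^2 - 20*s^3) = -2*j^5 + 16*j^4*s + 18*j^3*s^2 - 376*j^2*s^3 + 824*j*s^4 - 480*s^5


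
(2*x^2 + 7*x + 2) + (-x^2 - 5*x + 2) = x^2 + 2*x + 4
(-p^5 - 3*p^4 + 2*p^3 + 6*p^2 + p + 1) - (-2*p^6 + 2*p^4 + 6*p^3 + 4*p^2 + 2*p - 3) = 2*p^6 - p^5 - 5*p^4 - 4*p^3 + 2*p^2 - p + 4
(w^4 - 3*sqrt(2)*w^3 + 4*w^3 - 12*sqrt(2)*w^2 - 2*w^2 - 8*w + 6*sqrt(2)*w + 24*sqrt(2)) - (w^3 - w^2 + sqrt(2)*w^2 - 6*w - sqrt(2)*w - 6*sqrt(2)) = w^4 - 3*sqrt(2)*w^3 + 3*w^3 - 13*sqrt(2)*w^2 - w^2 - 2*w + 7*sqrt(2)*w + 30*sqrt(2)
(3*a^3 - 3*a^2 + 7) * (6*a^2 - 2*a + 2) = 18*a^5 - 24*a^4 + 12*a^3 + 36*a^2 - 14*a + 14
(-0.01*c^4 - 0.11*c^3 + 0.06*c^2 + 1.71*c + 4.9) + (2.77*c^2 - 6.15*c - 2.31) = -0.01*c^4 - 0.11*c^3 + 2.83*c^2 - 4.44*c + 2.59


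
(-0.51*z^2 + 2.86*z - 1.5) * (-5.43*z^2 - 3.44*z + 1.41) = 2.7693*z^4 - 13.7754*z^3 - 2.4125*z^2 + 9.1926*z - 2.115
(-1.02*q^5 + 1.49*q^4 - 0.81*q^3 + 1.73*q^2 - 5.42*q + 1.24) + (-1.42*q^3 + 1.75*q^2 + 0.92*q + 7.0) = -1.02*q^5 + 1.49*q^4 - 2.23*q^3 + 3.48*q^2 - 4.5*q + 8.24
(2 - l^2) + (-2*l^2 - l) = -3*l^2 - l + 2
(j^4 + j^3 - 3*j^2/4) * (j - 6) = j^5 - 5*j^4 - 27*j^3/4 + 9*j^2/2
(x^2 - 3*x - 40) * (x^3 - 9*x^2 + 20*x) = x^5 - 12*x^4 + 7*x^3 + 300*x^2 - 800*x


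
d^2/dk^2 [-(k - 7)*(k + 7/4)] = -2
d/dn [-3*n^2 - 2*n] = -6*n - 2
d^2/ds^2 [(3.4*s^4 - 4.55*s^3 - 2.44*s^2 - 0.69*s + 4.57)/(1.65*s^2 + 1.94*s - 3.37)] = (18.513*s^6 + 65.3003999999999*s^5 - 36.65676*s^4 - 428.6418*s^3 + 635.08869*s^2 - 245.29242*s + 20.778438)/(4.492125*s^6 + 15.84495*s^5 - 8.894655*s^4 - 57.422836*s^3 + 18.166659*s^2 + 66.097158*s - 38.272753)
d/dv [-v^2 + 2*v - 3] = 2 - 2*v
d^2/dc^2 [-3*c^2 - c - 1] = -6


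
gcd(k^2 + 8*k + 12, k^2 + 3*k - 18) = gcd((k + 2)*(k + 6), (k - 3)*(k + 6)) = k + 6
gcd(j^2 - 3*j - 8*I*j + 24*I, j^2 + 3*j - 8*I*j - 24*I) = j - 8*I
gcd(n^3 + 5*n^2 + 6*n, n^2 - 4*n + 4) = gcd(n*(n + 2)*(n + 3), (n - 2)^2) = 1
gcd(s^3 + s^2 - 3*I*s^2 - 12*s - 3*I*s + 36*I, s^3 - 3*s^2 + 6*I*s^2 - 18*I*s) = s - 3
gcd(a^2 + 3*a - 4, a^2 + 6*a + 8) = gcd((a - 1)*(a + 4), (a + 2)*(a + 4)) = a + 4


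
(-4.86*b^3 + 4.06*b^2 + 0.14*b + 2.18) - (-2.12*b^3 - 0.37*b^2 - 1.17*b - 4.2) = -2.74*b^3 + 4.43*b^2 + 1.31*b + 6.38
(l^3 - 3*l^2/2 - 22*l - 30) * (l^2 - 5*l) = l^5 - 13*l^4/2 - 29*l^3/2 + 80*l^2 + 150*l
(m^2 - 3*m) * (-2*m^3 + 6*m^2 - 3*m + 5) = -2*m^5 + 12*m^4 - 21*m^3 + 14*m^2 - 15*m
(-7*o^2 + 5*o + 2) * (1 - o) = 7*o^3 - 12*o^2 + 3*o + 2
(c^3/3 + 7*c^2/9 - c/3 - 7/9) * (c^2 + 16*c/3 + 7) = c^5/3 + 23*c^4/9 + 166*c^3/27 + 26*c^2/9 - 175*c/27 - 49/9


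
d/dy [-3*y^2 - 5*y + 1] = -6*y - 5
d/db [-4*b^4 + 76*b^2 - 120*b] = -16*b^3 + 152*b - 120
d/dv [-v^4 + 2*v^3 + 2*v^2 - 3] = 2*v*(-2*v^2 + 3*v + 2)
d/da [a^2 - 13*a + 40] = 2*a - 13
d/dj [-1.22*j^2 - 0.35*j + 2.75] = -2.44*j - 0.35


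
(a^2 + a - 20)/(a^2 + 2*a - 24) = (a + 5)/(a + 6)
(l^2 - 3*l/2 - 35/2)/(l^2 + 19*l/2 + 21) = (l - 5)/(l + 6)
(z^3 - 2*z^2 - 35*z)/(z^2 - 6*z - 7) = z*(z + 5)/(z + 1)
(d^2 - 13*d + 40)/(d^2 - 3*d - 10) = (d - 8)/(d + 2)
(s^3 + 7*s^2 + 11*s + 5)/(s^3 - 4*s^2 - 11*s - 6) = (s + 5)/(s - 6)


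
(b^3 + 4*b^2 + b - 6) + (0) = b^3 + 4*b^2 + b - 6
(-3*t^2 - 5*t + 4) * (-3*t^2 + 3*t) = 9*t^4 + 6*t^3 - 27*t^2 + 12*t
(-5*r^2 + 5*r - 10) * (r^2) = -5*r^4 + 5*r^3 - 10*r^2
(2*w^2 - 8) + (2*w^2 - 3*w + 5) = 4*w^2 - 3*w - 3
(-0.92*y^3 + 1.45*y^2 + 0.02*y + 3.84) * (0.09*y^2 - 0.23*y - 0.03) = -0.0828*y^5 + 0.3421*y^4 - 0.3041*y^3 + 0.2975*y^2 - 0.8838*y - 0.1152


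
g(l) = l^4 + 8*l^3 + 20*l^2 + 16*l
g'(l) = 4*l^3 + 24*l^2 + 40*l + 16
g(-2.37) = -0.53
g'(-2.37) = 2.76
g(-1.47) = -1.04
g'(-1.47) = -3.64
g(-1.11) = -2.54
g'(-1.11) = -4.30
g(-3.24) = -3.79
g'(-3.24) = 2.29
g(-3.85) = -1.98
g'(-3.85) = -10.53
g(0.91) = 37.84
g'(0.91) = 75.29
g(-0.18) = -2.28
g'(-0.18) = 9.55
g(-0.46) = -3.86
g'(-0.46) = 2.29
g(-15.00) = 27885.00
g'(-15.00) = -8684.00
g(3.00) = 525.00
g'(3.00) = 460.00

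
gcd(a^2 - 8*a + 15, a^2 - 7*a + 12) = a - 3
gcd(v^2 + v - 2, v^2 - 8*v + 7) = v - 1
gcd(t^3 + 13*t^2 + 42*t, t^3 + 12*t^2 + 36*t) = t^2 + 6*t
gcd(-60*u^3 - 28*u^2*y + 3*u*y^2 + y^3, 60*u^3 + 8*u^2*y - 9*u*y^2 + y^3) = -10*u^2 - 3*u*y + y^2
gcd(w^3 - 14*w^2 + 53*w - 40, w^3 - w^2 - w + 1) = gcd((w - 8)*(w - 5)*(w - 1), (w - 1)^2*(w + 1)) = w - 1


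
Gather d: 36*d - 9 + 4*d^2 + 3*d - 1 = 4*d^2 + 39*d - 10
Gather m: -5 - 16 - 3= -24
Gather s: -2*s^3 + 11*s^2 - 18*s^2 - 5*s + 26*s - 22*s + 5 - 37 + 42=-2*s^3 - 7*s^2 - s + 10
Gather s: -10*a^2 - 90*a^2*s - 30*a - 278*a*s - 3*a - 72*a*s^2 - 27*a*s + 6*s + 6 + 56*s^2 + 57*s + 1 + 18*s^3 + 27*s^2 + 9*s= -10*a^2 - 33*a + 18*s^3 + s^2*(83 - 72*a) + s*(-90*a^2 - 305*a + 72) + 7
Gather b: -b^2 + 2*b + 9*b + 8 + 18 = -b^2 + 11*b + 26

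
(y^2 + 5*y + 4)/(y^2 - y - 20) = (y + 1)/(y - 5)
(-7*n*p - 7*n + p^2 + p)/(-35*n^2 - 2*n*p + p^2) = (p + 1)/(5*n + p)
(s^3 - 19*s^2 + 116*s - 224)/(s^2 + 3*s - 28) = (s^2 - 15*s + 56)/(s + 7)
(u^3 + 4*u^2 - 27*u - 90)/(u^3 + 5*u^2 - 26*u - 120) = (u + 3)/(u + 4)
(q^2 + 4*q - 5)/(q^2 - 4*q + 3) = (q + 5)/(q - 3)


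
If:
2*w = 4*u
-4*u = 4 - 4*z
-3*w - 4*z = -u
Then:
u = -4/9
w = -8/9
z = 5/9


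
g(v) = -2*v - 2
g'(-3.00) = -2.00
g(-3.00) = 4.00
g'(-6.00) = -2.00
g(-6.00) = 10.00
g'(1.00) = -2.00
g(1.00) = -4.00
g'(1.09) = -2.00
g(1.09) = -4.18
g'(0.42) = -2.00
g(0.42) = -2.84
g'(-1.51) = -2.00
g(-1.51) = 1.02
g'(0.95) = -2.00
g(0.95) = -3.90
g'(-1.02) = -2.00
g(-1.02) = 0.04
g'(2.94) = -2.00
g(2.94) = -7.88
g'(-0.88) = -2.00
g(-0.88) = -0.24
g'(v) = -2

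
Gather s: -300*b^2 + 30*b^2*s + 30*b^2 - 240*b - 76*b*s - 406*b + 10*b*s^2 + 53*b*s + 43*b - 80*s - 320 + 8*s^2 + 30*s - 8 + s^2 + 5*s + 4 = -270*b^2 - 603*b + s^2*(10*b + 9) + s*(30*b^2 - 23*b - 45) - 324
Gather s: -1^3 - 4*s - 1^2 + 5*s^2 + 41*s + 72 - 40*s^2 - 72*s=-35*s^2 - 35*s + 70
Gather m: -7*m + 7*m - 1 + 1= 0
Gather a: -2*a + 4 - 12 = -2*a - 8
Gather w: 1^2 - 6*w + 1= 2 - 6*w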